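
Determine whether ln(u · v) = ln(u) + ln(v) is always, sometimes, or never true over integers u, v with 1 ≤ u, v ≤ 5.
The identity holds for every pair in the range. For instance at (u, v) = (1, 3): both sides equal ln(3) ≈ 1.099.

Answer: Always true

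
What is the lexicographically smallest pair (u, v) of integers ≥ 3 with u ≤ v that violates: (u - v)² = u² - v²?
(u, v) = (3, 4)

At (3, 3): both sides equal 0, so it holds there.

Substituting (3, 4) into the claim:
LHS = (3 - 4)² = 1
RHS = 3² - 4² = -7

Since LHS ≠ RHS, this pair disproves the claim, and no lexicographically smaller pair (u ≤ v, integers ≥ 3) does.

For instance (4, 9) is also a counterexample (LHS = 25, RHS = -65), but it's lexicographically larger.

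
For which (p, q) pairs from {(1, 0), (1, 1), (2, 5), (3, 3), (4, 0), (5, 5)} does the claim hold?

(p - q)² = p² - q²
(1, 0), (1, 1), (3, 3), (4, 0), (5, 5)

Testing each pair:
(1, 0): LHS = 1, RHS = 1 → holds
(1, 1): LHS = 0, RHS = 0 → holds
(2, 5): LHS = 9, RHS = -21 → fails
(3, 3): LHS = 0, RHS = 0 → holds
(4, 0): LHS = 16, RHS = 16 → holds
(5, 5): LHS = 0, RHS = 0 → holds

5 of 6 pairs satisfy the claim.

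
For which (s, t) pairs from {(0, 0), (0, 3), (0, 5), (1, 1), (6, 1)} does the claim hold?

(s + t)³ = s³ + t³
(0, 0), (0, 3), (0, 5)

Testing each pair:
(0, 0): LHS = 0, RHS = 0 → holds
(0, 3): LHS = 27, RHS = 27 → holds
(0, 5): LHS = 125, RHS = 125 → holds
(1, 1): LHS = 8, RHS = 2 → fails
(6, 1): LHS = 343, RHS = 217 → fails

3 of 5 pairs satisfy the claim.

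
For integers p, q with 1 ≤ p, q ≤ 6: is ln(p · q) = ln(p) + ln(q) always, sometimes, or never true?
The identity holds for every pair in the range. For instance at (p, q) = (3, 5): both sides equal ln(15) ≈ 2.708.

Answer: Always true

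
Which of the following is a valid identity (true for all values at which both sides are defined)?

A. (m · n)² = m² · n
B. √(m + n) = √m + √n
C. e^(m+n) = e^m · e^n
C

A: fails at (3, 4) — LHS = 144, RHS = 36.
B: fails at (4, 6) — LHS = √(10) ≈ 3.162, RHS = 2 + √(6) ≈ 4.449.
C: holds — e.g. at (3, 5), both sides equal e^8 ≈ 2981.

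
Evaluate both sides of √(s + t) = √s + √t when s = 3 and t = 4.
LHS = √(3 + 4) = √(7) ≈ 2.646
RHS = √3 + √4 = √(3) + 2 ≈ 3.732

LHS ≠ RHS (they differ by about 1.086), so the equation does not hold here.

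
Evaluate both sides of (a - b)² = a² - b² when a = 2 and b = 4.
LHS = (2 - 4)² = 4
RHS = 2² - 4² = -12

LHS ≠ RHS, so the equation does not hold here.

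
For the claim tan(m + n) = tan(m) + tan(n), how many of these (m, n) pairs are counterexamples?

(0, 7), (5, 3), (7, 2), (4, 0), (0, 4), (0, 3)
Testing each pair:
(0, 7): LHS = tan(7) ≈ 0.8714, RHS = tan(7) ≈ 0.8714 → satisfies claim
(5, 3): LHS = tan(8) ≈ -6.8, RHS = tan(5) + tan(3) ≈ -3.523 → counterexample
(7, 2): LHS = tan(9) ≈ -0.4523, RHS = tan(2) + tan(7) ≈ -1.314 → counterexample
(4, 0): LHS = tan(4) ≈ 1.158, RHS = tan(4) ≈ 1.158 → satisfies claim
(0, 4): LHS = tan(4) ≈ 1.158, RHS = tan(4) ≈ 1.158 → satisfies claim
(0, 3): LHS = tan(3) ≈ -0.1425, RHS = tan(3) ≈ -0.1425 → satisfies claim

That makes 2 counterexamples.

Answer: 2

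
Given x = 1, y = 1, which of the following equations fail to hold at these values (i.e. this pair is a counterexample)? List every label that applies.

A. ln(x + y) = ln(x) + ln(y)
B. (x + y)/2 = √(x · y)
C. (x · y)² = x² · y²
A

Evaluating each claim at the given values:
A. LHS = ln(2) ≈ 0.6931, RHS = 0 → fails here (LHS ≠ RHS)
B. LHS = 1, RHS = 1 → holds here (LHS = RHS)
C. LHS = 1, RHS = 1 → holds here (LHS = RHS)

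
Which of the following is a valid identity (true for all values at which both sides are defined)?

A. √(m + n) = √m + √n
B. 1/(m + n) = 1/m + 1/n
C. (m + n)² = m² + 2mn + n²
C

A: fails at (2, 7) — LHS = 3, RHS = √(2) + √(7) ≈ 4.06.
B: fails at (2, 5) — LHS = 1/7, RHS = 7/10.
C: holds — e.g. at (4, 5), both sides equal 81.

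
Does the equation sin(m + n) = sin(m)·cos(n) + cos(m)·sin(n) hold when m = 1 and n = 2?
Holds

Substituting m = 1, n = 2:

LHS = sin(1 + 2) = sin(3) ≈ 0.1411
RHS = sin(1)·cos(2) + cos(1)·sin(2) = sin(1)·cos(2) + sin(2)·cos(1) ≈ 0.1411

LHS = RHS, so the equation holds at this point.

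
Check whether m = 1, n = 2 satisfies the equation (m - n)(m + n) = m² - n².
Holds

Substituting m = 1, n = 2:

LHS = (1 - 2)(1 + 2) = -3
RHS = 1² - 2² = -3

LHS = RHS, so the equation holds at this point.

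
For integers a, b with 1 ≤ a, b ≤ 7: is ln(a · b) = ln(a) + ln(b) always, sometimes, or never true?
Always true

The identity holds for every pair in the range. For instance at (a, b) = (4, 5): both sides equal ln(20) ≈ 2.996.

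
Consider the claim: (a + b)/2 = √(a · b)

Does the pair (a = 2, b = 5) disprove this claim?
Yes

Substituting a = 2, b = 5:
LHS = (2 + 5)/2 = 7/2
RHS = √(2 · 5) = √(10) ≈ 3.162

Since LHS ≠ RHS, this pair disproves the claim.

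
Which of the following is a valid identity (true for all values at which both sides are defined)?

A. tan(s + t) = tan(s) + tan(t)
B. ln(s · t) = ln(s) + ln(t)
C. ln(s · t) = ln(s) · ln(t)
B

A: fails at (2, 5) — LHS = tan(7) ≈ 0.8714, RHS = tan(5) + tan(2) ≈ -5.566.
B: holds — e.g. at (3, 3), both sides equal ln(9) ≈ 2.197.
C: fails at (5, 8) — LHS = ln(40) ≈ 3.689, RHS = ln(5)·ln(8) ≈ 3.347.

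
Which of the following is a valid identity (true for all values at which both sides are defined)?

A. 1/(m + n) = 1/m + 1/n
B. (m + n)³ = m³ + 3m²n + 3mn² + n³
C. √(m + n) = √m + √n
A: fails at (2, 2) — LHS = 1/4, RHS = 1.
B: holds — e.g. at (1, 4), both sides equal 125.
C: fails at (1, 2) — LHS = √(3) ≈ 1.732, RHS = 1 + √(2) ≈ 2.414.

Answer: B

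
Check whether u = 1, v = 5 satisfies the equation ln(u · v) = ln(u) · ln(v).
Fails

Substituting u = 1, v = 5:

LHS = ln(1 · 5) = ln(5) ≈ 1.609
RHS = ln(1) · ln(5) = 0

LHS ≠ RHS, so the equation does not hold at this point.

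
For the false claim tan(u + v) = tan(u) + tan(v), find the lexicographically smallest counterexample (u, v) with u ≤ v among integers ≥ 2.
Substituting (2, 2) into the claim:
LHS = tan(2 + 2) = tan(4) ≈ 1.158
RHS = tan(2) + tan(2) = 2·tan(2) ≈ -4.37

Since LHS ≠ RHS, this pair disproves the claim, and no lexicographically smaller pair (u ≤ v, integers ≥ 2) does.

For instance (3, 8) is also a counterexample (LHS = tan(11) ≈ -226, RHS = tan(8) + tan(3) ≈ -6.942), but it's lexicographically larger.

Answer: (u, v) = (2, 2)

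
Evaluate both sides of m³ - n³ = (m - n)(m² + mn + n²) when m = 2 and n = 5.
LHS = 2³ - 5³ = -117
RHS = (2 - 5)(2² + 2·5 + 5²) = -117

LHS = RHS: the two sides agree.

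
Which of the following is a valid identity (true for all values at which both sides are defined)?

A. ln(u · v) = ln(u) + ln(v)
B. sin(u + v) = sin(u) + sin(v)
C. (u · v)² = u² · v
A

A: holds — e.g. at (2, 4), both sides equal ln(8) ≈ 2.079.
B: fails at (1, 2) — LHS = sin(3) ≈ 0.1411, RHS = sin(1) + sin(2) ≈ 1.751.
C: fails at (2, 2) — LHS = 16, RHS = 8.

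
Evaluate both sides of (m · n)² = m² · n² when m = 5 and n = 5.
LHS = (5 · 5)² = 625
RHS = 5² · 5² = 625

LHS = RHS: the two sides agree.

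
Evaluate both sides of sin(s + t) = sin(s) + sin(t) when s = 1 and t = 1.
LHS = sin(1 + 1) = sin(2) ≈ 0.9093
RHS = sin(1) + sin(1) = 2·sin(1) ≈ 1.683

LHS ≠ RHS (they differ by about 0.7736), so the equation does not hold here.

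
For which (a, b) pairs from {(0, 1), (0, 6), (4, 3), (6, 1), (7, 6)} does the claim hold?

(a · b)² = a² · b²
Testing each pair:
(0, 1): LHS = 0, RHS = 0 → holds
(0, 6): LHS = 0, RHS = 0 → holds
(4, 3): LHS = 144, RHS = 144 → holds
(6, 1): LHS = 36, RHS = 36 → holds
(7, 6): LHS = 1764, RHS = 1764 → holds

Every pair satisfies the claim.

Answer: All pairs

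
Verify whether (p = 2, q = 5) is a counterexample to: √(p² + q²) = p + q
Substituting p = 2, q = 5:
LHS = √(2² + 5²) = √(29) ≈ 5.385
RHS = 2 + 5 = 7

Since LHS ≠ RHS, this pair disproves the claim.

Answer: Yes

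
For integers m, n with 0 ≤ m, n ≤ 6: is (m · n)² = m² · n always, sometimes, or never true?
It holds at (m, n) = (4, 0) (both sides equal 0), but fails at (m, n) = (4, 4) (LHS = 256, RHS = 64).

Answer: Sometimes true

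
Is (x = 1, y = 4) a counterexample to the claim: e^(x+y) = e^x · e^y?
Substituting x = 1, y = 4:
LHS = e^(1+4) = e^5 ≈ 148.4
RHS = e^1 · e^4 = e^5 ≈ 148.4

The sides agree, so this pair does not disprove the claim.

Answer: No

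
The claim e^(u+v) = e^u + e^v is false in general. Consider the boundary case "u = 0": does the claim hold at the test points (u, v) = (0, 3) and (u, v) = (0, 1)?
At (0, 3): LHS = e^3 ≈ 20.09 ≠ RHS = 1 + e^3 ≈ 21.09
At (0, 1): LHS = e ≈ 2.718 ≠ RHS = 1 + e ≈ 3.718

Answer: No, fails at both test points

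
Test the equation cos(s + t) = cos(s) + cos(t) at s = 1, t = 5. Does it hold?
Substituting s = 1, t = 5:

LHS = cos(1 + 5) = cos(6) ≈ 0.9602
RHS = cos(1) + cos(5) ≈ 0.824

LHS ≠ RHS, so the equation does not hold at this point.

Answer: Fails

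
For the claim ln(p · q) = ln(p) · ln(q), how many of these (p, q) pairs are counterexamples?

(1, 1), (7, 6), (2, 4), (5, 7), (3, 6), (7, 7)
5

Testing each pair:
(1, 1): LHS = 0, RHS = 0 → satisfies claim
(7, 6): LHS = ln(42) ≈ 3.738, RHS = ln(6)·ln(7) ≈ 3.487 → counterexample
(2, 4): LHS = ln(8) ≈ 2.079, RHS = ln(2)·ln(4) ≈ 0.9609 → counterexample
(5, 7): LHS = ln(35) ≈ 3.555, RHS = ln(5)·ln(7) ≈ 3.132 → counterexample
(3, 6): LHS = ln(18) ≈ 2.89, RHS = ln(3)·ln(6) ≈ 1.968 → counterexample
(7, 7): LHS = ln(49) ≈ 3.892, RHS = ln(7)² ≈ 3.787 → counterexample

That makes 5 counterexamples.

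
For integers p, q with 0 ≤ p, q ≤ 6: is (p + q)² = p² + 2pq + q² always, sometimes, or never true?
The identity holds for every pair in the range. For instance at (p, q) = (1, 1): both sides equal 4.

Answer: Always true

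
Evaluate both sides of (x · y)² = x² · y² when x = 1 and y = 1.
LHS = (1 · 1)² = 1
RHS = 1² · 1² = 1

LHS = RHS: the two sides agree.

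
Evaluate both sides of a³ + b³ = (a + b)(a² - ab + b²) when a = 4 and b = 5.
LHS = 4³ + 5³ = 189
RHS = (4 + 5)(4² - 4·5 + 5²) = 189

LHS = RHS: the two sides agree.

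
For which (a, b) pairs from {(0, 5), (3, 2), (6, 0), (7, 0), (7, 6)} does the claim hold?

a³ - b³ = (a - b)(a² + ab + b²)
Testing each pair:
(0, 5): LHS = -125, RHS = -125 → holds
(3, 2): LHS = 19, RHS = 19 → holds
(6, 0): LHS = 216, RHS = 216 → holds
(7, 0): LHS = 343, RHS = 343 → holds
(7, 6): LHS = 127, RHS = 127 → holds

Every pair satisfies the claim.

Answer: All pairs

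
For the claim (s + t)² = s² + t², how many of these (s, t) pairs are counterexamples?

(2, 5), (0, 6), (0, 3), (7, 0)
Testing each pair:
(2, 5): LHS = 49, RHS = 29 → counterexample
(0, 6): LHS = 36, RHS = 36 → satisfies claim
(0, 3): LHS = 9, RHS = 9 → satisfies claim
(7, 0): LHS = 49, RHS = 49 → satisfies claim

That makes 1 counterexample.

Answer: 1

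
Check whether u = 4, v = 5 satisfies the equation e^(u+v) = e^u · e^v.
Substituting u = 4, v = 5:

LHS = e^(4+5) = e^9 ≈ 8103
RHS = e^4 · e^5 = e^9 ≈ 8103

LHS = RHS, so the equation holds at this point.

Answer: Holds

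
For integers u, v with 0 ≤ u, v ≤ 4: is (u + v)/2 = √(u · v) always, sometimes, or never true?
It holds at (u, v) = (3, 3) (both sides equal 3), but fails at (u, v) = (4, 2) (LHS = 3, RHS = 2·√(2) ≈ 2.828).

Answer: Sometimes true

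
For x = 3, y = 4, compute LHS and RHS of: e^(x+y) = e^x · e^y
LHS = e^(3+4) = e^7 ≈ 1097
RHS = e^3 · e^4 = e^7 ≈ 1097

LHS = RHS: the two sides agree.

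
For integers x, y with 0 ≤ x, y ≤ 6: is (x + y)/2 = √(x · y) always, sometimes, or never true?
Sometimes true

It holds at (x, y) = (0, 0) (both sides equal 0), but fails at (x, y) = (1, 6) (LHS = 7/2, RHS = √(6) ≈ 2.449).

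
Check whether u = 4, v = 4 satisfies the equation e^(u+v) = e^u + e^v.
Fails

Substituting u = 4, v = 4:

LHS = e^(4+4) = e^8 ≈ 2981
RHS = e^4 + e^4 = 2·e^4 ≈ 109.2

LHS ≠ RHS, so the equation does not hold at this point.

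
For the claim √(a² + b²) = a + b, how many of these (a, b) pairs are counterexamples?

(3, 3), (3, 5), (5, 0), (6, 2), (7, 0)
3

Testing each pair:
(3, 3): LHS = 3·√(2) ≈ 4.243, RHS = 6 → counterexample
(3, 5): LHS = √(34) ≈ 5.831, RHS = 8 → counterexample
(5, 0): LHS = 5, RHS = 5 → satisfies claim
(6, 2): LHS = 2·√(10) ≈ 6.325, RHS = 8 → counterexample
(7, 0): LHS = 7, RHS = 7 → satisfies claim

That makes 3 counterexamples.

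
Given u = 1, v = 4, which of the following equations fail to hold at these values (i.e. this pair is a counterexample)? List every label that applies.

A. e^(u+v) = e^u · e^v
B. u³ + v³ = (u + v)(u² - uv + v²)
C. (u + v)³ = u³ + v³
C

Evaluating each claim at the given values:
A. LHS = e^5 ≈ 148.4, RHS = e^5 ≈ 148.4 → holds here (LHS = RHS)
B. LHS = 65, RHS = 65 → holds here (LHS = RHS)
C. LHS = 125, RHS = 65 → fails here (LHS ≠ RHS)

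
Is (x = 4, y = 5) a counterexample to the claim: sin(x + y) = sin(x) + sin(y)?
Yes

Substituting x = 4, y = 5:
LHS = sin(4 + 5) = sin(9) ≈ 0.4121
RHS = sin(4) + sin(5) ≈ -1.716

Since LHS ≠ RHS, this pair disproves the claim.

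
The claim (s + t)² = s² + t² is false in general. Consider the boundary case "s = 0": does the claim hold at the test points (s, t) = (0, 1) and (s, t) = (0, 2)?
At (0, 1): LHS = 1, RHS = 1 → equal
At (0, 2): LHS = 4, RHS = 4 → equal

So the claim does hold at both of these boundary points, even though it is not an identity.

Answer: Yes, holds at both test points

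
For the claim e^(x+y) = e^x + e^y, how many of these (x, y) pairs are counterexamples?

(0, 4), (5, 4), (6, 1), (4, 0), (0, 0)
5

Testing each pair:
(0, 4): LHS = e^4 ≈ 54.6, RHS = 1 + e^4 ≈ 55.6 → counterexample
(5, 4): LHS = e^9 ≈ 8103, RHS = e^4 + e^5 ≈ 203 → counterexample
(6, 1): LHS = e^7 ≈ 1097, RHS = e + e^6 ≈ 406.1 → counterexample
(4, 0): LHS = e^4 ≈ 54.6, RHS = 1 + e^4 ≈ 55.6 → counterexample
(0, 0): LHS = 1, RHS = 2 → counterexample

That makes 5 counterexamples.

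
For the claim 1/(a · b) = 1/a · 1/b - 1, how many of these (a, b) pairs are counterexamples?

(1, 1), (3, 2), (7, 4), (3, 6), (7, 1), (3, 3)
6

Testing each pair:
(1, 1): LHS = 1, RHS = 0 → counterexample
(3, 2): LHS = 1/6, RHS = -5/6 → counterexample
(7, 4): LHS = 1/28, RHS = -27/28 → counterexample
(3, 6): LHS = 1/18, RHS = -17/18 → counterexample
(7, 1): LHS = 1/7, RHS = -6/7 → counterexample
(3, 3): LHS = 1/9, RHS = -8/9 → counterexample

That makes 6 counterexamples.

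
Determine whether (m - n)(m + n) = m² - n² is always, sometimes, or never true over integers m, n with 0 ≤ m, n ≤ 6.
Always true

The identity holds for every pair in the range. For instance at (m, n) = (3, 3): both sides equal 0.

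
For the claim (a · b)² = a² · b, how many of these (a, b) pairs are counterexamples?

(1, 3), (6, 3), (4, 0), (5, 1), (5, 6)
3

Testing each pair:
(1, 3): LHS = 9, RHS = 3 → counterexample
(6, 3): LHS = 324, RHS = 108 → counterexample
(4, 0): LHS = 0, RHS = 0 → satisfies claim
(5, 1): LHS = 25, RHS = 25 → satisfies claim
(5, 6): LHS = 900, RHS = 150 → counterexample

That makes 3 counterexamples.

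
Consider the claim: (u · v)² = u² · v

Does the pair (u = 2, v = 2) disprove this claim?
Substituting u = 2, v = 2:
LHS = (2 · 2)² = 16
RHS = 2² · 2 = 8

Since LHS ≠ RHS, this pair disproves the claim.

Answer: Yes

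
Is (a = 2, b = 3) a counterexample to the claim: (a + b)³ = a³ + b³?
Yes

Substituting a = 2, b = 3:
LHS = (2 + 3)³ = 125
RHS = 2³ + 3³ = 35

Since LHS ≠ RHS, this pair disproves the claim.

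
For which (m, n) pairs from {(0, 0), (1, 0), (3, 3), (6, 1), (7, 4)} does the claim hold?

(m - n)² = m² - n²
Testing each pair:
(0, 0): LHS = 0, RHS = 0 → holds
(1, 0): LHS = 1, RHS = 1 → holds
(3, 3): LHS = 0, RHS = 0 → holds
(6, 1): LHS = 25, RHS = 35 → fails
(7, 4): LHS = 9, RHS = 33 → fails

3 of 5 pairs satisfy the claim.

Answer: (0, 0), (1, 0), (3, 3)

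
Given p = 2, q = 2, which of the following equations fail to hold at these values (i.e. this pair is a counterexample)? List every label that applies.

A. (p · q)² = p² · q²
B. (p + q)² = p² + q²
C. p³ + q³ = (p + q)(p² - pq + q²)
B

Evaluating each claim at the given values:
A. LHS = 16, RHS = 16 → holds here (LHS = RHS)
B. LHS = 16, RHS = 8 → fails here (LHS ≠ RHS)
C. LHS = 16, RHS = 16 → holds here (LHS = RHS)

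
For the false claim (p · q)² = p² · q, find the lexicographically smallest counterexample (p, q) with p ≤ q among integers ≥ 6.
Substituting (6, 6) into the claim:
LHS = (6 · 6)² = 1296
RHS = 6² · 6 = 216

Since LHS ≠ RHS, this pair disproves the claim, and no lexicographically smaller pair (p ≤ q, integers ≥ 6) does.

For instance (8, 8) is also a counterexample (LHS = 4096, RHS = 512), but it's lexicographically larger.

Answer: (p, q) = (6, 6)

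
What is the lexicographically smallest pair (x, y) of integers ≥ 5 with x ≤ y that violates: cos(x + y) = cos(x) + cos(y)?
Substituting (5, 5) into the claim:
LHS = cos(5 + 5) = cos(10) ≈ -0.8391
RHS = cos(5) + cos(5) = 2·cos(5) ≈ 0.5673

Since LHS ≠ RHS, this pair disproves the claim, and no lexicographically smaller pair (x ≤ y, integers ≥ 5) does.

For instance (7, 11) is also a counterexample (LHS = cos(18) ≈ 0.6603, RHS = cos(11) + cos(7) ≈ 0.7583), but it's lexicographically larger.

Answer: (x, y) = (5, 5)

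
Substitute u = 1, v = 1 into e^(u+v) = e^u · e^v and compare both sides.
LHS = e^(1+1) = e^2 ≈ 7.389
RHS = e^1 · e^1 = e^2 ≈ 7.389

LHS = RHS: the two sides agree.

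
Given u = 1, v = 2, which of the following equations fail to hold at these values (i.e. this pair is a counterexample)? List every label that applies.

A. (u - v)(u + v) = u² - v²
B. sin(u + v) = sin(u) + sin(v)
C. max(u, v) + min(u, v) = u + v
Evaluating each claim at the given values:
A. LHS = -3, RHS = -3 → holds here (LHS = RHS)
B. LHS = sin(3) ≈ 0.1411, RHS = sin(1) + sin(2) ≈ 1.751 → fails here (LHS ≠ RHS)
C. LHS = 3, RHS = 3 → holds here (LHS = RHS)

Answer: B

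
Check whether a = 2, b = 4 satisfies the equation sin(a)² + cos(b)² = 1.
Substituting a = 2, b = 4:

LHS = sin(2)² + cos(4)² ≈ 1.254
RHS = 1

LHS ≠ RHS, so the equation does not hold at this point.

Answer: Fails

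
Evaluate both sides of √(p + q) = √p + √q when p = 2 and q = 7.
LHS = √(2 + 7) = 3
RHS = √2 + √7 = √(2) + √(7) ≈ 4.06

LHS ≠ RHS (they differ by about 1.06), so the equation does not hold here.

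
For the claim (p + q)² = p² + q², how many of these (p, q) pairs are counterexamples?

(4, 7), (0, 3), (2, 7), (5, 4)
3

Testing each pair:
(4, 7): LHS = 121, RHS = 65 → counterexample
(0, 3): LHS = 9, RHS = 9 → satisfies claim
(2, 7): LHS = 81, RHS = 53 → counterexample
(5, 4): LHS = 81, RHS = 41 → counterexample

That makes 3 counterexamples.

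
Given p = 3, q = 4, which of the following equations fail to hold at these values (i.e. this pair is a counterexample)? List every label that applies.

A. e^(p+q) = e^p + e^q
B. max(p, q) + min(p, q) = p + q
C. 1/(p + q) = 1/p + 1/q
A, C

Evaluating each claim at the given values:
A. LHS = e^7 ≈ 1097, RHS = e^3 + e^4 ≈ 74.68 → fails here (LHS ≠ RHS)
B. LHS = 7, RHS = 7 → holds here (LHS = RHS)
C. LHS = 1/7, RHS = 7/12 → fails here (LHS ≠ RHS)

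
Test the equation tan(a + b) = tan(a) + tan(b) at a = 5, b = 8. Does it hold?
Fails

Substituting a = 5, b = 8:

LHS = tan(5 + 8) = tan(13) ≈ 0.463
RHS = tan(5) + tan(8) ≈ -10.18

LHS ≠ RHS, so the equation does not hold at this point.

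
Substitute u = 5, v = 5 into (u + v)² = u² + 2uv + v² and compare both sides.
LHS = (5 + 5)² = 100
RHS = 5² + 2·5·5 + 5² = 100

LHS = RHS: the two sides agree.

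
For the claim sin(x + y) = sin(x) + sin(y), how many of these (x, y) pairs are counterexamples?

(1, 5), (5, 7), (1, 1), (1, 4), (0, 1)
4

Testing each pair:
(1, 5): LHS = sin(6) ≈ -0.2794, RHS = sin(5) + sin(1) ≈ -0.1175 → counterexample
(5, 7): LHS = sin(12) ≈ -0.5366, RHS = sin(5) + sin(7) ≈ -0.3019 → counterexample
(1, 1): LHS = sin(2) ≈ 0.9093, RHS = 2·sin(1) ≈ 1.683 → counterexample
(1, 4): LHS = sin(5) ≈ -0.9589, RHS = sin(4) + sin(1) ≈ 0.08467 → counterexample
(0, 1): LHS = sin(1) ≈ 0.8415, RHS = sin(1) ≈ 0.8415 → satisfies claim

That makes 4 counterexamples.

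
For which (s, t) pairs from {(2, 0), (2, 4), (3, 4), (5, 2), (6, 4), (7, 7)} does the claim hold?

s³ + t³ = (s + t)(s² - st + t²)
All pairs

Testing each pair:
(2, 0): LHS = 8, RHS = 8 → holds
(2, 4): LHS = 72, RHS = 72 → holds
(3, 4): LHS = 91, RHS = 91 → holds
(5, 2): LHS = 133, RHS = 133 → holds
(6, 4): LHS = 280, RHS = 280 → holds
(7, 7): LHS = 686, RHS = 686 → holds

Every pair satisfies the claim.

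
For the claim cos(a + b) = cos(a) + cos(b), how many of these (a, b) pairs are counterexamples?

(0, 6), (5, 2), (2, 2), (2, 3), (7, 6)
Testing each pair:
(0, 6): LHS = cos(6) ≈ 0.9602, RHS = cos(6) + 1 ≈ 1.96 → counterexample
(5, 2): LHS = cos(7) ≈ 0.7539, RHS = cos(2) + cos(5) ≈ -0.1325 → counterexample
(2, 2): LHS = cos(4) ≈ -0.6536, RHS = 2·cos(2) ≈ -0.8323 → counterexample
(2, 3): LHS = cos(5) ≈ 0.2837, RHS = cos(3) + cos(2) ≈ -1.406 → counterexample
(7, 6): LHS = cos(13) ≈ 0.9074, RHS = cos(7) + cos(6) ≈ 1.714 → counterexample

That makes 5 counterexamples.

Answer: 5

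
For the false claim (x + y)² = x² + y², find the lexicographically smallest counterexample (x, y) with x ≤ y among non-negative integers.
(x, y) = (1, 1)

At (0, 7): both sides equal 49, so it holds there.

Substituting (1, 1) into the claim:
LHS = (1 + 1)² = 4
RHS = 1² + 1² = 2

Since LHS ≠ RHS, this pair disproves the claim, and no lexicographically smaller pair (x ≤ y, non-negative integers) does.

For instance (1, 3) is also a counterexample (LHS = 16, RHS = 10), but it's lexicographically larger.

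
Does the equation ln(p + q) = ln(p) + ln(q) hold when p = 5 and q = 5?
Substituting p = 5, q = 5:

LHS = ln(5 + 5) = ln(10) ≈ 2.303
RHS = ln(5) + ln(5) = 2·ln(5) ≈ 3.219

LHS ≠ RHS, so the equation does not hold at this point.

Answer: Fails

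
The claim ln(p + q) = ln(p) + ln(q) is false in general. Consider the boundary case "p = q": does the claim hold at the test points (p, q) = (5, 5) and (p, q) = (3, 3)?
No, fails at both test points

At (5, 5): LHS = ln(10) ≈ 2.303 ≠ RHS = 2·ln(5) ≈ 3.219
At (3, 3): LHS = ln(6) ≈ 1.792 ≠ RHS = 2·ln(3) ≈ 2.197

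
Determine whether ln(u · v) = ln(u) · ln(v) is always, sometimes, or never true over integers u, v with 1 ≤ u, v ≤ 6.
Sometimes true

It holds at (u, v) = (1, 1) (both sides equal 0), but fails at (u, v) = (6, 6) (LHS = ln(36) ≈ 3.584, RHS = ln(6)² ≈ 3.21).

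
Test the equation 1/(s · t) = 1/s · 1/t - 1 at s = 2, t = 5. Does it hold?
Fails

Substituting s = 2, t = 5:

LHS = 1/(2 · 5) = 1/10
RHS = 1/2 · 1/5 - 1 = -9/10

LHS ≠ RHS, so the equation does not hold at this point.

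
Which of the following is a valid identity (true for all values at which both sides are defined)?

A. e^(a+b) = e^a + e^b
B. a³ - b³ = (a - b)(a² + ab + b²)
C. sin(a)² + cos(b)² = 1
B

A: fails at (4, 5) — LHS = e^9 ≈ 8103, RHS = e^4 + e^5 ≈ 203.
B: holds — e.g. at (5, 8), both sides equal -387.
C: fails at (0, 1) — LHS = cos(1)² ≈ 0.2919, RHS = 1.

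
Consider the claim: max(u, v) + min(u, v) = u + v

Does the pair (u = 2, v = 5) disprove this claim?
Substituting u = 2, v = 5:
LHS = max(2, 5) + min(2, 5) = 7
RHS = 2 + 5 = 7

The sides agree, so this pair does not disprove the claim.

Answer: No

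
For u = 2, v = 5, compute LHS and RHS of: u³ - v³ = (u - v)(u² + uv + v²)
LHS = 2³ - 5³ = -117
RHS = (2 - 5)(2² + 2·5 + 5²) = -117

LHS = RHS: the two sides agree.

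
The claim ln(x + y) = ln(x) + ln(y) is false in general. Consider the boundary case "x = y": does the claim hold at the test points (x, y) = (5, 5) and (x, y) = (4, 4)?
No, fails at both test points

At (5, 5): LHS = ln(10) ≈ 2.303 ≠ RHS = 2·ln(5) ≈ 3.219
At (4, 4): LHS = ln(8) ≈ 2.079 ≠ RHS = 2·ln(4) ≈ 2.773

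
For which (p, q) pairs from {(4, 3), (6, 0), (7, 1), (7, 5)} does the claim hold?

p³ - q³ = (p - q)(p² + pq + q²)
All pairs

Testing each pair:
(4, 3): LHS = 37, RHS = 37 → holds
(6, 0): LHS = 216, RHS = 216 → holds
(7, 1): LHS = 342, RHS = 342 → holds
(7, 5): LHS = 218, RHS = 218 → holds

Every pair satisfies the claim.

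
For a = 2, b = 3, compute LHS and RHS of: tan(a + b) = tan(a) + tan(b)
LHS = tan(2 + 3) = tan(5) ≈ -3.381
RHS = tan(2) + tan(3) ≈ -2.328

LHS ≠ RHS (they differ by about 1.053), so the equation does not hold here.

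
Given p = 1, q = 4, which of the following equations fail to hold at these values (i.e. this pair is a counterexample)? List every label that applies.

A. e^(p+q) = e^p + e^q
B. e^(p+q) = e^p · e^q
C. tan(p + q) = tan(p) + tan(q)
Evaluating each claim at the given values:
A. LHS = e^5 ≈ 148.4, RHS = e + e^4 ≈ 57.32 → fails here (LHS ≠ RHS)
B. LHS = e^5 ≈ 148.4, RHS = e^5 ≈ 148.4 → holds here (LHS = RHS)
C. LHS = tan(5) ≈ -3.381, RHS = tan(4) + tan(1) ≈ 2.715 → fails here (LHS ≠ RHS)

Answer: A, C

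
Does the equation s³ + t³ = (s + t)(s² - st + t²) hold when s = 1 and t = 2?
Substituting s = 1, t = 2:

LHS = 1³ + 2³ = 9
RHS = (1 + 2)(1² - 1·2 + 2²) = 9

LHS = RHS, so the equation holds at this point.

Answer: Holds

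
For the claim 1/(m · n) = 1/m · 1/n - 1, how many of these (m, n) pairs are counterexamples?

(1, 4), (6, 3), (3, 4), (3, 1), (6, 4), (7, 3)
6

Testing each pair:
(1, 4): LHS = 1/4, RHS = -3/4 → counterexample
(6, 3): LHS = 1/18, RHS = -17/18 → counterexample
(3, 4): LHS = 1/12, RHS = -11/12 → counterexample
(3, 1): LHS = 1/3, RHS = -2/3 → counterexample
(6, 4): LHS = 1/24, RHS = -23/24 → counterexample
(7, 3): LHS = 1/21, RHS = -20/21 → counterexample

That makes 6 counterexamples.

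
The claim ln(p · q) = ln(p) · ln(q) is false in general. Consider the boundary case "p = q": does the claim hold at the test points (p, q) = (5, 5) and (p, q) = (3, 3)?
No, fails at both test points

At (5, 5): LHS = ln(25) ≈ 3.219 ≠ RHS = ln(5)² ≈ 2.59
At (3, 3): LHS = ln(9) ≈ 2.197 ≠ RHS = ln(3)² ≈ 1.207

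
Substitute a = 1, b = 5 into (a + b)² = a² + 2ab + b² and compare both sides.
LHS = (1 + 5)² = 36
RHS = 1² + 2·1·5 + 5² = 36

LHS = RHS: the two sides agree.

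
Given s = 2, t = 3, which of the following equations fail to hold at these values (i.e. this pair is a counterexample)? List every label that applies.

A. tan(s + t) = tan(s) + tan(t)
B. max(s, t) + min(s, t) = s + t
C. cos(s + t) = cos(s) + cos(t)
A, C

Evaluating each claim at the given values:
A. LHS = tan(5) ≈ -3.381, RHS = tan(2) + tan(3) ≈ -2.328 → fails here (LHS ≠ RHS)
B. LHS = 5, RHS = 5 → holds here (LHS = RHS)
C. LHS = cos(5) ≈ 0.2837, RHS = cos(3) + cos(2) ≈ -1.406 → fails here (LHS ≠ RHS)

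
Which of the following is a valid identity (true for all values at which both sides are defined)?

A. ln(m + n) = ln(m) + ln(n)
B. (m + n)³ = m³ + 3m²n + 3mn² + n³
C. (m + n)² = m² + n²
B

A: fails at (2, 4) — LHS = ln(6) ≈ 1.792, RHS = ln(2) + ln(4) ≈ 2.079.
B: holds — e.g. at (2, 7), both sides equal 729.
C: fails at (1, 4) — LHS = 25, RHS = 17.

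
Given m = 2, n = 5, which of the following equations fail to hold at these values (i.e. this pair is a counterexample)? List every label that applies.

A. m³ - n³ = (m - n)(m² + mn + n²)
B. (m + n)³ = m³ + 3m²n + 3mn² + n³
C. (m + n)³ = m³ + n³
Evaluating each claim at the given values:
A. LHS = -117, RHS = -117 → holds here (LHS = RHS)
B. LHS = 343, RHS = 343 → holds here (LHS = RHS)
C. LHS = 343, RHS = 133 → fails here (LHS ≠ RHS)

Answer: C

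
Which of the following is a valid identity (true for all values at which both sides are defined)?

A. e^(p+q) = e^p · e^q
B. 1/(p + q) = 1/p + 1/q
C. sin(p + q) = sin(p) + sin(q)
A

A: holds — e.g. at (4, 5), both sides equal e^9 ≈ 8103.
B: fails at (3, 7) — LHS = 1/10, RHS = 10/21.
C: fails at (4, 5) — LHS = sin(9) ≈ 0.4121, RHS = sin(5) + sin(4) ≈ -1.716.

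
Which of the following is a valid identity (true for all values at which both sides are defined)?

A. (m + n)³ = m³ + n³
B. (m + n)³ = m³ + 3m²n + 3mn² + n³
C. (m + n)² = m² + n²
B

A: fails at (3, 3) — LHS = 216, RHS = 54.
B: holds — e.g. at (1, 3), both sides equal 64.
C: fails at (1, 1) — LHS = 4, RHS = 2.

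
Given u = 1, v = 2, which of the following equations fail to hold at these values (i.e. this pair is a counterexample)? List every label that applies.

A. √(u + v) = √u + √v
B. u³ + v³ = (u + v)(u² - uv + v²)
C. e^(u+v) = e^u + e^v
A, C

Evaluating each claim at the given values:
A. LHS = √(3) ≈ 1.732, RHS = 1 + √(2) ≈ 2.414 → fails here (LHS ≠ RHS)
B. LHS = 9, RHS = 9 → holds here (LHS = RHS)
C. LHS = e^3 ≈ 20.09, RHS = e + e^2 ≈ 10.11 → fails here (LHS ≠ RHS)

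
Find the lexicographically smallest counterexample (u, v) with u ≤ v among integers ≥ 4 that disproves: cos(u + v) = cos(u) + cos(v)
(u, v) = (4, 4)

Substituting (4, 4) into the claim:
LHS = cos(4 + 4) = cos(8) ≈ -0.1455
RHS = cos(4) + cos(4) = 2·cos(4) ≈ -1.307

Since LHS ≠ RHS, this pair disproves the claim, and no lexicographically smaller pair (u ≤ v, integers ≥ 4) does.

For instance (6, 8) is also a counterexample (LHS = cos(14) ≈ 0.1367, RHS = cos(8) + cos(6) ≈ 0.8147), but it's lexicographically larger.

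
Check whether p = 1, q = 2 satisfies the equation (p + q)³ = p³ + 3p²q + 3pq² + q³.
Holds

Substituting p = 1, q = 2:

LHS = (1 + 2)³ = 27
RHS = 1³ + 3·1²·2 + 3·1·2² + 2³ = 27

LHS = RHS, so the equation holds at this point.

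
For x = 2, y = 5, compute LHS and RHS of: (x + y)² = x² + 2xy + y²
LHS = (2 + 5)² = 49
RHS = 2² + 2·2·5 + 5² = 49

LHS = RHS: the two sides agree.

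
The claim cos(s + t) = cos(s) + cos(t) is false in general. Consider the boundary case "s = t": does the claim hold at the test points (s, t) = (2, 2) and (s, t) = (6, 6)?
No, fails at both test points

At (2, 2): LHS = cos(4) ≈ -0.6536 ≠ RHS = 2·cos(2) ≈ -0.8323
At (6, 6): LHS = cos(12) ≈ 0.8439 ≠ RHS = 2·cos(6) ≈ 1.92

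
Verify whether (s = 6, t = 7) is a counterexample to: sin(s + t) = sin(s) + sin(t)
Yes

Substituting s = 6, t = 7:
LHS = sin(6 + 7) = sin(13) ≈ 0.4202
RHS = sin(6) + sin(7) ≈ 0.3776

Since LHS ≠ RHS, this pair disproves the claim.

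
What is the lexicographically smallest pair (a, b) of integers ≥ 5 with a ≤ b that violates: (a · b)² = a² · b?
Substituting (5, 5) into the claim:
LHS = (5 · 5)² = 625
RHS = 5² · 5 = 125

Since LHS ≠ RHS, this pair disproves the claim, and no lexicographically smaller pair (a ≤ b, integers ≥ 5) does.

For instance (7, 10) is also a counterexample (LHS = 4900, RHS = 490), but it's lexicographically larger.

Answer: (a, b) = (5, 5)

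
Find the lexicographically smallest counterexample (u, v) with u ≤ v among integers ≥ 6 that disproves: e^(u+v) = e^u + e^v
(u, v) = (6, 6)

Substituting (6, 6) into the claim:
LHS = e^(6+6) = e^12 ≈ 162754.8
RHS = e^6 + e^6 = 2·e^6 ≈ 806.9

Since LHS ≠ RHS, this pair disproves the claim, and no lexicographically smaller pair (u ≤ v, integers ≥ 6) does.

For instance (7, 10) is also a counterexample (LHS = e^17 ≈ 24154952.8, RHS = e^7 + e^10 ≈ 23123.1), but it's lexicographically larger.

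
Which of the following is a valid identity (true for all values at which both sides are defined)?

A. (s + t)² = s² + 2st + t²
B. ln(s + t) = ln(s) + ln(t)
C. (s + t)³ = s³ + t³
A

A: holds — e.g. at (5, 8), both sides equal 169.
B: fails at (3, 4) — LHS = ln(7) ≈ 1.946, RHS = ln(3) + ln(4) ≈ 2.485.
C: fails at (3, 4) — LHS = 343, RHS = 91.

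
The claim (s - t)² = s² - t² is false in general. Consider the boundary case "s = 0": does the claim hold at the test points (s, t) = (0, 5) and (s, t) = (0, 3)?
No, fails at both test points

At (0, 5): LHS = 25 ≠ RHS = -25
At (0, 3): LHS = 9 ≠ RHS = -9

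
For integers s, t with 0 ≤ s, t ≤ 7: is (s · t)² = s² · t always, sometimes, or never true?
Sometimes true

It holds at (s, t) = (0, 2) (both sides equal 0), but fails at (s, t) = (7, 2) (LHS = 196, RHS = 98).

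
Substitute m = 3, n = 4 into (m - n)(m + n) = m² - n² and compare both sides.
LHS = (3 - 4)(3 + 4) = -7
RHS = 3² - 4² = -7

LHS = RHS: the two sides agree.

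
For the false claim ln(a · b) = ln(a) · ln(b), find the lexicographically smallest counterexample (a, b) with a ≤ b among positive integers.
(a, b) = (1, 2)

At (1, 1): both sides equal 0, so it holds there.

Substituting (1, 2) into the claim:
LHS = ln(1 · 2) = ln(2) ≈ 0.6931
RHS = ln(1) · ln(2) = 0

Since LHS ≠ RHS, this pair disproves the claim, and no lexicographically smaller pair (a ≤ b, positive integers) does.

For instance (2, 4) is also a counterexample (LHS = ln(8) ≈ 2.079, RHS = ln(2)·ln(4) ≈ 0.9609), but it's lexicographically larger.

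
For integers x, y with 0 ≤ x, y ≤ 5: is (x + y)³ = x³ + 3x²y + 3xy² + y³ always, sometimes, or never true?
Always true

The identity holds for every pair in the range. For instance at (x, y) = (1, 3): both sides equal 64.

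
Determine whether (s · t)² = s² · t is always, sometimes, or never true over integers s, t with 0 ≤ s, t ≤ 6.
Sometimes true

It holds at (s, t) = (0, 6) (both sides equal 0), but fails at (s, t) = (3, 5) (LHS = 225, RHS = 45).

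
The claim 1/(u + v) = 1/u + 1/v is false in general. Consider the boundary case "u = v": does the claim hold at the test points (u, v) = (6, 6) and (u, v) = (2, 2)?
No, fails at both test points

At (6, 6): LHS = 1/12 ≠ RHS = 1/3
At (2, 2): LHS = 1/4 ≠ RHS = 1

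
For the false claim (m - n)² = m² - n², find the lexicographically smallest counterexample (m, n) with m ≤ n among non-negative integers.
(m, n) = (0, 1)

Substituting (0, 1) into the claim:
LHS = (0 - 1)² = 1
RHS = 0² - 1² = -1

Since LHS ≠ RHS, this pair disproves the claim, and no lexicographically smaller pair (m ≤ n, non-negative integers) does.

For instance (2, 3) is also a counterexample (LHS = 1, RHS = -5), but it's lexicographically larger.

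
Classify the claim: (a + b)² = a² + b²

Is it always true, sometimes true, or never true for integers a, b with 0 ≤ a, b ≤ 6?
Sometimes true

It holds at (a, b) = (0, 0) (both sides equal 0), but fails at (a, b) = (1, 4) (LHS = 25, RHS = 17).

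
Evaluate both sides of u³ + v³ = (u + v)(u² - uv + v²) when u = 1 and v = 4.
LHS = 1³ + 4³ = 65
RHS = (1 + 4)(1² - 1·4 + 4²) = 65

LHS = RHS: the two sides agree.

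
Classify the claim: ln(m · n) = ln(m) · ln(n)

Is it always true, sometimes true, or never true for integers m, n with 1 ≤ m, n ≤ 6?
It holds at (m, n) = (1, 1) (both sides equal 0), but fails at (m, n) = (1, 5) (LHS = ln(5) ≈ 1.609, RHS = 0).

Answer: Sometimes true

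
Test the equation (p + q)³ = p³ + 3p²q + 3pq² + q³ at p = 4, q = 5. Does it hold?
Holds

Substituting p = 4, q = 5:

LHS = (4 + 5)³ = 729
RHS = 4³ + 3·4²·5 + 3·4·5² + 5³ = 729

LHS = RHS, so the equation holds at this point.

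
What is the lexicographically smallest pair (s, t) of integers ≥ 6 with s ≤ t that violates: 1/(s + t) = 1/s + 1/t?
(s, t) = (6, 6)

Substituting (6, 6) into the claim:
LHS = 1/(6 + 6) = 1/12
RHS = 1/6 + 1/6 = 1/3

Since LHS ≠ RHS, this pair disproves the claim, and no lexicographically smaller pair (s ≤ t, integers ≥ 6) does.

For instance (7, 7) is also a counterexample (LHS = 1/14, RHS = 2/7), but it's lexicographically larger.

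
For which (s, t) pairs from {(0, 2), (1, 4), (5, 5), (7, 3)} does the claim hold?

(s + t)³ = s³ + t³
Testing each pair:
(0, 2): LHS = 8, RHS = 8 → holds
(1, 4): LHS = 125, RHS = 65 → fails
(5, 5): LHS = 1000, RHS = 250 → fails
(7, 3): LHS = 1000, RHS = 370 → fails

1 of 4 pairs satisfies the claim.

Answer: (0, 2)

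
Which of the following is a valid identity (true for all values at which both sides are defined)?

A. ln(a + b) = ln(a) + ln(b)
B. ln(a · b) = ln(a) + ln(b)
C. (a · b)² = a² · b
A: fails at (2, 4) — LHS = ln(6) ≈ 1.792, RHS = ln(2) + ln(4) ≈ 2.079.
B: holds — e.g. at (5, 5), both sides equal ln(25) ≈ 3.219.
C: fails at (4, 4) — LHS = 256, RHS = 64.

Answer: B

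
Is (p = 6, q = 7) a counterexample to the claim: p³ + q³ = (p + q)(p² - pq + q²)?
Substituting p = 6, q = 7:
LHS = 6³ + 7³ = 559
RHS = (6 + 7)(6² - 6·7 + 7²) = 559

The sides agree, so this pair does not disprove the claim.

Answer: No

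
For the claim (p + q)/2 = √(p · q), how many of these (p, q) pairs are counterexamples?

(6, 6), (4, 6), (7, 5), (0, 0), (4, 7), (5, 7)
Testing each pair:
(6, 6): LHS = 6, RHS = 6 → satisfies claim
(4, 6): LHS = 5, RHS = 2·√(6) ≈ 4.899 → counterexample
(7, 5): LHS = 6, RHS = √(35) ≈ 5.916 → counterexample
(0, 0): LHS = 0, RHS = 0 → satisfies claim
(4, 7): LHS = 11/2, RHS = 2·√(7) ≈ 5.292 → counterexample
(5, 7): LHS = 6, RHS = √(35) ≈ 5.916 → counterexample

That makes 4 counterexamples.

Answer: 4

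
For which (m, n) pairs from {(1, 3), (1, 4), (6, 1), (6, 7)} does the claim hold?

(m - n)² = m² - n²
Testing each pair:
(1, 3): LHS = 4, RHS = -8 → fails
(1, 4): LHS = 9, RHS = -15 → fails
(6, 1): LHS = 25, RHS = 35 → fails
(6, 7): LHS = 1, RHS = -13 → fails

No pair satisfies the claim.

Answer: None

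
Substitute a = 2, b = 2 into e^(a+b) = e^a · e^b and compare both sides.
LHS = e^(2+2) = e^4 ≈ 54.6
RHS = e^2 · e^2 = e^4 ≈ 54.6

LHS = RHS: the two sides agree.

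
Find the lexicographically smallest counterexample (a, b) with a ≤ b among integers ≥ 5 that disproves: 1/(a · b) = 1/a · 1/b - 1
(a, b) = (5, 5)

Substituting (5, 5) into the claim:
LHS = 1/(5 · 5) = 1/25
RHS = 1/5 · 1/5 - 1 = -24/25

Since LHS ≠ RHS, this pair disproves the claim, and no lexicographically smaller pair (a ≤ b, integers ≥ 5) does.

For instance (7, 9) is also a counterexample (LHS = 1/63, RHS = -62/63), but it's lexicographically larger.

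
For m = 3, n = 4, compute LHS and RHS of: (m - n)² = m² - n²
LHS = (3 - 4)² = 1
RHS = 3² - 4² = -7

LHS ≠ RHS, so the equation does not hold here.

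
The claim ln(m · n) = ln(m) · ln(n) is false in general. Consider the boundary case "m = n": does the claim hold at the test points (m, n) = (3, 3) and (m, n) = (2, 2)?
No, fails at both test points

At (3, 3): LHS = ln(9) ≈ 2.197 ≠ RHS = ln(3)² ≈ 1.207
At (2, 2): LHS = ln(4) ≈ 1.386 ≠ RHS = ln(2)² ≈ 0.4805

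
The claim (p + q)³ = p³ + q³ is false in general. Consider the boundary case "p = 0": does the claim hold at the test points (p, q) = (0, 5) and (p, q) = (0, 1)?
At (0, 5): LHS = 125, RHS = 125 → equal
At (0, 1): LHS = 1, RHS = 1 → equal

So the claim does hold at both of these boundary points, even though it is not an identity.

Answer: Yes, holds at both test points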